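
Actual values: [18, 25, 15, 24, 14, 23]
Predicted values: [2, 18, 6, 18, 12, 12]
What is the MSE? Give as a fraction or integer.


MSE = (1/6) * ((18-2)^2=256 + (25-18)^2=49 + (15-6)^2=81 + (24-18)^2=36 + (14-12)^2=4 + (23-12)^2=121). Sum = 547. MSE = 547/6.

547/6


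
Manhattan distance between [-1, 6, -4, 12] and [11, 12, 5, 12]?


d = sum of absolute differences: |-1-11|=12 + |6-12|=6 + |-4-5|=9 + |12-12|=0 = 27.

27


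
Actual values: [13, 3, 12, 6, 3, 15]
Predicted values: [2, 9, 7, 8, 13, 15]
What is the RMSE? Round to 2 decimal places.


MSE = 47.6667. RMSE = sqrt(47.6667) = 6.90.

6.90


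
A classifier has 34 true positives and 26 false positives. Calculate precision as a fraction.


Precision = TP / (TP + FP) = 34 / 60 = 17/30.

17/30


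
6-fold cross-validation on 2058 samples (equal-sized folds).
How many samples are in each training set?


Each validation fold has 2058/6 = 343 samples. Training set = 2058 - 343 = 1715.

1715


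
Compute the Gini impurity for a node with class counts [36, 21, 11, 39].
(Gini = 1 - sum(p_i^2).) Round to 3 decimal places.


Total = 107. Proportions: 36/107, 21/107, 11/107, 39/107. sum(p_i^2) = 0.2951. Gini = 1 - 0.2951 = 0.7049, which rounds to 0.705.

0.705


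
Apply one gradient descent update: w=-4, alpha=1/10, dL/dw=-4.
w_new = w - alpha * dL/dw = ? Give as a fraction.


w_new = -4 - 1/10 * -4 = -4 - -2/5 = -18/5.

-18/5


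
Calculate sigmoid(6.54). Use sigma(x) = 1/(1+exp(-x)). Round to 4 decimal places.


sigma(6.54) = 1/(1+e^(-6.54)) = 1/(1+0.001444) = 1/1.001444 = 0.9986.

0.9986


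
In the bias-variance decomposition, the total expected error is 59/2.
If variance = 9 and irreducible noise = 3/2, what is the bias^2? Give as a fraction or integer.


Total error = bias^2 + variance + irreducible noise. So bias^2 = 59/2 - 9 - 3/2 = 19.

19


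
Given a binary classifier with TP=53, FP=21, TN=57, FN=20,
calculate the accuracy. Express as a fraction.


Accuracy = (TP + TN) / (TP + TN + FP + FN) = (53 + 57) / 151 = 110/151.

110/151


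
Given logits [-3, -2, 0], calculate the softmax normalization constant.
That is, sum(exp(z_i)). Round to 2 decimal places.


Denom = e^-3=0.0498 + e^-2=0.1353 + e^0=1.0000. Sum = 1.1851, which rounds to 1.19.

1.19


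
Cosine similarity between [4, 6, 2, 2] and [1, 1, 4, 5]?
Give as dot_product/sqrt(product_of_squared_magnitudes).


dot = 28. |a|^2 = 60, |b|^2 = 43. cos = 28/sqrt(2580).

28/sqrt(2580)


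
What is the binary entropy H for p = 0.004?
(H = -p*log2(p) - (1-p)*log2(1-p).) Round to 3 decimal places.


H = -0.004*log2(0.004) - 0.996*log2(0.996) = 0.038.

0.038


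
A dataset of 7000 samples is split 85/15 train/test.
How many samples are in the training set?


Test set = 7000 * 15% = 1050. Training set = 7000 - 1050 = 5950.

5950


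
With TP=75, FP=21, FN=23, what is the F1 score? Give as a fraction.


Precision = 75/96 = 25/32. Recall = 75/98 = 75/98. F1 = 2*P*R/(P+R) = 75/97.

75/97


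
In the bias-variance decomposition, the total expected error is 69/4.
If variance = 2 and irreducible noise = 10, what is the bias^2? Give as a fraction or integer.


Total error = bias^2 + variance + irreducible noise. So bias^2 = 69/4 - 2 - 10 = 21/4.

21/4


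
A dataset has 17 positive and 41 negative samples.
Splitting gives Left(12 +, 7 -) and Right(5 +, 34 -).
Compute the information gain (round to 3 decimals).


H(parent) = 0.8727. H(left) = 0.9495, H(right) = 0.5525. Weighted = (19/58)*0.9495 + (39/58)*0.5525 = 0.6826. IG = 0.8727 - 0.6826 = 0.1901, which rounds to 0.190.

0.190


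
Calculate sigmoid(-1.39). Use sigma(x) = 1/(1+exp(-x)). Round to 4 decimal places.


sigma(-1.39) = 1/(1+e^(1.39)) = 1/(1+4.014850) = 1/5.014850 = 0.1994.

0.1994


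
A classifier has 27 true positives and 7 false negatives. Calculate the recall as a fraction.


Recall = TP / (TP + FN) = 27 / 34 = 27/34.

27/34


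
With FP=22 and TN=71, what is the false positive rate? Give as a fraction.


FPR = FP / (FP + TN) = 22 / 93 = 22/93.

22/93


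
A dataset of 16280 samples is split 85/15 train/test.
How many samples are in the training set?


Test set = 16280 * 15% = 2442. Training set = 16280 - 2442 = 13838.

13838


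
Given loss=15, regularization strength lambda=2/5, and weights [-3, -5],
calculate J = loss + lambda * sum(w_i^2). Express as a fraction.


L2 sq norm = sum(w^2) = 34. J = 15 + 2/5 * 34 = 143/5.

143/5


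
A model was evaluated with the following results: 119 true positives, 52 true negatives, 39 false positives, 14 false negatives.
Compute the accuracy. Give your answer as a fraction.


Accuracy = (TP + TN) / (TP + TN + FP + FN) = (119 + 52) / 224 = 171/224.

171/224


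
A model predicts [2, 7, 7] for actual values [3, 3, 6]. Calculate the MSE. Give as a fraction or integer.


MSE = (1/3) * ((3-2)^2=1 + (3-7)^2=16 + (6-7)^2=1). Sum = 18. MSE = 6.

6


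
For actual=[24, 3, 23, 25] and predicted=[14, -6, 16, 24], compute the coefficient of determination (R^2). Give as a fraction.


Mean(y) = 75/4. SS_res = 231. SS_tot = 1331/4. R^2 = 1 - 231/(1331/4) = 37/121.

37/121


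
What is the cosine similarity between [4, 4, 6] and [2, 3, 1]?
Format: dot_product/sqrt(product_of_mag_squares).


dot = 26. |a|^2 = 68, |b|^2 = 14. cos = 26/sqrt(952).

26/sqrt(952)


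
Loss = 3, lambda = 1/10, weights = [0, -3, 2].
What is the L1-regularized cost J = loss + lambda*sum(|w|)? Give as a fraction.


L1 norm = sum(|w|) = 5. J = 3 + 1/10 * 5 = 7/2.

7/2


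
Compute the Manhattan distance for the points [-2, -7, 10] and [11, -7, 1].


d = sum of absolute differences: |-2-11|=13 + |-7--7|=0 + |10-1|=9 = 22.

22


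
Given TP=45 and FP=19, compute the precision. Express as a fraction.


Precision = TP / (TP + FP) = 45 / 64 = 45/64.

45/64


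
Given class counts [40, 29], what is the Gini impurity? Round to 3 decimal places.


Total = 69. Proportions: 40/69, 29/69. sum(p_i^2) = 0.5127. Gini = 1 - 0.5127 = 0.4873, which rounds to 0.487.

0.487


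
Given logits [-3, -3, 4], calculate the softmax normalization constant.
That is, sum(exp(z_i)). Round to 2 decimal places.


Denom = e^-3=0.0498 + e^-3=0.0498 + e^4=54.5982. Sum = 54.6978, which rounds to 54.70.

54.70


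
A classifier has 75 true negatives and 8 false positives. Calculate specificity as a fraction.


Specificity = TN / (TN + FP) = 75 / 83 = 75/83.

75/83


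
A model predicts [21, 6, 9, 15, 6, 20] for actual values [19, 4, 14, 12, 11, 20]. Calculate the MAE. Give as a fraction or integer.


MAE = (1/6) * (|19-21|=2 + |4-6|=2 + |14-9|=5 + |12-15|=3 + |11-6|=5 + |20-20|=0). Sum = 17. MAE = 17/6.

17/6


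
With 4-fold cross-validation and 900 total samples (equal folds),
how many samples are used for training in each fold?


Each validation fold has 900/4 = 225 samples. Training set = 900 - 225 = 675.

675


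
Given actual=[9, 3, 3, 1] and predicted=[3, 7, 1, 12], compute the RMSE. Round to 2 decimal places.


MSE = 44.2500. RMSE = sqrt(44.2500) = 6.65.

6.65


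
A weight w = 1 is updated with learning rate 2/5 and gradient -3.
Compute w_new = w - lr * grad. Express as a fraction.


w_new = 1 - 2/5 * -3 = 1 - -6/5 = 11/5.

11/5


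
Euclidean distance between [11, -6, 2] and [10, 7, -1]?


d = sqrt(sum of squared differences). (11-10)^2=1, (-6-7)^2=169, (2--1)^2=9. Sum = 179.

sqrt(179)


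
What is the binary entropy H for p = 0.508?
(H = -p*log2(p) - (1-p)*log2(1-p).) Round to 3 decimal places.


H = -0.508*log2(0.508) - 0.492*log2(0.492) = 1.000.

1.000


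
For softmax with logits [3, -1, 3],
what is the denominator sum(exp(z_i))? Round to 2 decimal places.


Denom = e^3=20.0855 + e^-1=0.3679 + e^3=20.0855. Sum = 40.5389, which rounds to 40.54.

40.54


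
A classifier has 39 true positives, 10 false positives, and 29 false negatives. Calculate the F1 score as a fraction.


Precision = 39/49 = 39/49. Recall = 39/68 = 39/68. F1 = 2*P*R/(P+R) = 2/3.

2/3


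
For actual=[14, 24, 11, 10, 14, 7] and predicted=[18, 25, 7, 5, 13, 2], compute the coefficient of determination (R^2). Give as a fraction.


Mean(y) = 40/3. SS_res = 84. SS_tot = 514/3. R^2 = 1 - 84/(514/3) = 131/257.

131/257


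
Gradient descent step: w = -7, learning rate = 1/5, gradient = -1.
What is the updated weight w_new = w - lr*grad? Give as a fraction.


w_new = -7 - 1/5 * -1 = -7 - -1/5 = -34/5.

-34/5


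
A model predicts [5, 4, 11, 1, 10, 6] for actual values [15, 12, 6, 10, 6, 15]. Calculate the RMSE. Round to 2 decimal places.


MSE = 61.1667. RMSE = sqrt(61.1667) = 7.82.

7.82


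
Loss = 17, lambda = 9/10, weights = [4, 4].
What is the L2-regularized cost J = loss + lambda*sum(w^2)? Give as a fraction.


L2 sq norm = sum(w^2) = 32. J = 17 + 9/10 * 32 = 229/5.

229/5


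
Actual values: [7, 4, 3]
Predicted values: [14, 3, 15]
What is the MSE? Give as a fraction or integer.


MSE = (1/3) * ((7-14)^2=49 + (4-3)^2=1 + (3-15)^2=144). Sum = 194. MSE = 194/3.

194/3


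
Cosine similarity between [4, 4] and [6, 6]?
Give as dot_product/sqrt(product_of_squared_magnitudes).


dot = 48. |a|^2 = 32, |b|^2 = 72. cos = 48/sqrt(2304).

48/sqrt(2304)


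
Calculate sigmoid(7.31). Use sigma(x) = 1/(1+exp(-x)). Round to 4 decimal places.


sigma(7.31) = 1/(1+e^(-7.31)) = 1/(1+0.000669) = 1/1.000669 = 0.9993.

0.9993


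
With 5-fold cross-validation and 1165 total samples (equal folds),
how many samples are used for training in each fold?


Each validation fold has 1165/5 = 233 samples. Training set = 1165 - 233 = 932.

932


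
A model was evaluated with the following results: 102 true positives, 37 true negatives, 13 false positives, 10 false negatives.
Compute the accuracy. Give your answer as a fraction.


Accuracy = (TP + TN) / (TP + TN + FP + FN) = (102 + 37) / 162 = 139/162.

139/162


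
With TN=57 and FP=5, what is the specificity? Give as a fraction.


Specificity = TN / (TN + FP) = 57 / 62 = 57/62.

57/62


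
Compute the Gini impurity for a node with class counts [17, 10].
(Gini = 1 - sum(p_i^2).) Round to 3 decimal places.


Total = 27. Proportions: 17/27, 10/27. sum(p_i^2) = 0.5336. Gini = 1 - 0.5336 = 0.4664, which rounds to 0.466.

0.466


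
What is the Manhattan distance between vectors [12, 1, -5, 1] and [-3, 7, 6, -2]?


d = sum of absolute differences: |12--3|=15 + |1-7|=6 + |-5-6|=11 + |1--2|=3 = 35.

35


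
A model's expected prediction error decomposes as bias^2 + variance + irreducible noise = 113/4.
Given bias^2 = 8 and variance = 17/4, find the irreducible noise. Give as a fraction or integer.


Total error = bias^2 + variance + irreducible noise. So irreducible noise = 113/4 - 8 - 17/4 = 16.

16


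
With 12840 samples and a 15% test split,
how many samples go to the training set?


Test set = 12840 * 15% = 1926. Training set = 12840 - 1926 = 10914.

10914


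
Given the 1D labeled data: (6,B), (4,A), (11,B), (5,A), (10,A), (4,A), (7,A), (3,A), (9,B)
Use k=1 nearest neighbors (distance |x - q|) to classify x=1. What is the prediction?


Distances: |6-1|=5, |4-1|=3, |11-1|=10, |5-1|=4, |10-1|=9, |4-1|=3, |7-1|=6, |3-1|=2, |9-1|=8. 1 nearest: (3,A). Counts: {'A': 1}. Majority class: A.

A


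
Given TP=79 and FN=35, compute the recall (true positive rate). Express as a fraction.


Recall = TP / (TP + FN) = 79 / 114 = 79/114.

79/114


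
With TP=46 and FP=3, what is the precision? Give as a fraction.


Precision = TP / (TP + FP) = 46 / 49 = 46/49.

46/49


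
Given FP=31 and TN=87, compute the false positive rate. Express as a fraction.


FPR = FP / (FP + TN) = 31 / 118 = 31/118.

31/118


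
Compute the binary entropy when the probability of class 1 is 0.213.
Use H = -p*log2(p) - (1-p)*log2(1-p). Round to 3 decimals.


H = -0.213*log2(0.213) - 0.787*log2(0.787) = 0.747.

0.747


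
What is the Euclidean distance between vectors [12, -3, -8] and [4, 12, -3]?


d = sqrt(sum of squared differences). (12-4)^2=64, (-3-12)^2=225, (-8--3)^2=25. Sum = 314.

sqrt(314)


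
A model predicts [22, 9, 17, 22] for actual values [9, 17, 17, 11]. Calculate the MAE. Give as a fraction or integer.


MAE = (1/4) * (|9-22|=13 + |17-9|=8 + |17-17|=0 + |11-22|=11). Sum = 32. MAE = 8.

8


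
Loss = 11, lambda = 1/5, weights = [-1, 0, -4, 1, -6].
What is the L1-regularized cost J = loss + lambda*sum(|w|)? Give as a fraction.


L1 norm = sum(|w|) = 12. J = 11 + 1/5 * 12 = 67/5.

67/5


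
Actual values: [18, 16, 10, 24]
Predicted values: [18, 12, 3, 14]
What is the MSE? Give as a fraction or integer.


MSE = (1/4) * ((18-18)^2=0 + (16-12)^2=16 + (10-3)^2=49 + (24-14)^2=100). Sum = 165. MSE = 165/4.

165/4


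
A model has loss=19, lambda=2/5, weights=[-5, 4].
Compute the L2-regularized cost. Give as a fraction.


L2 sq norm = sum(w^2) = 41. J = 19 + 2/5 * 41 = 177/5.

177/5


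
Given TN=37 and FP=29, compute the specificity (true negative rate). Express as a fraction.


Specificity = TN / (TN + FP) = 37 / 66 = 37/66.

37/66


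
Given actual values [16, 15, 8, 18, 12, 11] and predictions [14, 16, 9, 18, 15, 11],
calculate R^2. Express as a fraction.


Mean(y) = 40/3. SS_res = 15. SS_tot = 202/3. R^2 = 1 - 15/(202/3) = 157/202.

157/202


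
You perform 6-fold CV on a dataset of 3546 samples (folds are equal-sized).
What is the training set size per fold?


Each validation fold has 3546/6 = 591 samples. Training set = 3546 - 591 = 2955.

2955


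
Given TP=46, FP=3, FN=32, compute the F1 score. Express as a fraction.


Precision = 46/49 = 46/49. Recall = 46/78 = 23/39. F1 = 2*P*R/(P+R) = 92/127.

92/127


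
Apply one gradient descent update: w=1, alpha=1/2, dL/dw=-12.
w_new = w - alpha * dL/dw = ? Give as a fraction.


w_new = 1 - 1/2 * -12 = 1 - -6 = 7.

7


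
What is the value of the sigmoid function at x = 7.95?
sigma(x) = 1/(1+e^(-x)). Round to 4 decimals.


sigma(7.95) = 1/(1+e^(-7.95)) = 1/(1+0.000353) = 1/1.000353 = 0.9996.

0.9996


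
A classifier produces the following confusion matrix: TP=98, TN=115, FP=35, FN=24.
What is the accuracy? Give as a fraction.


Accuracy = (TP + TN) / (TP + TN + FP + FN) = (98 + 115) / 272 = 213/272.

213/272


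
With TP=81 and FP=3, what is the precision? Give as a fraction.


Precision = TP / (TP + FP) = 81 / 84 = 27/28.

27/28


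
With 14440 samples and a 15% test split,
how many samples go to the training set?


Test set = 14440 * 15% = 2166. Training set = 14440 - 2166 = 12274.

12274


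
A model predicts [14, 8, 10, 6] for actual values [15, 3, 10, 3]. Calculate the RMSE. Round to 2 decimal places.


MSE = 8.7500. RMSE = sqrt(8.7500) = 2.96.

2.96


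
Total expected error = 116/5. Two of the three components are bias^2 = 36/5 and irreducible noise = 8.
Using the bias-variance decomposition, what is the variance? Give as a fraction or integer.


Total error = bias^2 + variance + irreducible noise. So variance = 116/5 - 36/5 - 8 = 8.

8


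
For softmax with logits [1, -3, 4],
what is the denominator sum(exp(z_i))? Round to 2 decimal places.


Denom = e^1=2.7183 + e^-3=0.0498 + e^4=54.5982. Sum = 57.3663, which rounds to 57.37.

57.37


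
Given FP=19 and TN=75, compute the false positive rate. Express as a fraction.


FPR = FP / (FP + TN) = 19 / 94 = 19/94.

19/94


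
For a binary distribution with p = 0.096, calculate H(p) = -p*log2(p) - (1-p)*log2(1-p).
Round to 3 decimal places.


H = -0.096*log2(0.096) - 0.904*log2(0.904) = 0.456.

0.456


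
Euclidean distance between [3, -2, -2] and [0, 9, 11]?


d = sqrt(sum of squared differences). (3-0)^2=9, (-2-9)^2=121, (-2-11)^2=169. Sum = 299.

sqrt(299)


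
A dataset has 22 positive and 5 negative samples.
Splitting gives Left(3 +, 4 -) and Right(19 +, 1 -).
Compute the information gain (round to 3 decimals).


H(parent) = 0.6913. H(left) = 0.9852, H(right) = 0.2864. Weighted = (7/27)*0.9852 + (20/27)*0.2864 = 0.4676. IG = 0.6913 - 0.4676 = 0.2237, which rounds to 0.224.

0.224


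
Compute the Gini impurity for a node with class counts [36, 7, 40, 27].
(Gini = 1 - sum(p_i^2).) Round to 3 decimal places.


Total = 110. Proportions: 36/110, 7/110, 40/110, 27/110. sum(p_i^2) = 0.3036. Gini = 1 - 0.3036 = 0.6964, which rounds to 0.696.

0.696


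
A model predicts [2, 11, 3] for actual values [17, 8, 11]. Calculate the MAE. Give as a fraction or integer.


MAE = (1/3) * (|17-2|=15 + |8-11|=3 + |11-3|=8). Sum = 26. MAE = 26/3.

26/3


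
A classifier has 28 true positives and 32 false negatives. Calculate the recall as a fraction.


Recall = TP / (TP + FN) = 28 / 60 = 7/15.

7/15


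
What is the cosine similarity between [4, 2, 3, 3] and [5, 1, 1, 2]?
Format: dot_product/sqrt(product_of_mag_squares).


dot = 31. |a|^2 = 38, |b|^2 = 31. cos = 31/sqrt(1178).

31/sqrt(1178)


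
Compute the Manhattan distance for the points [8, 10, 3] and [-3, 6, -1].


d = sum of absolute differences: |8--3|=11 + |10-6|=4 + |3--1|=4 = 19.

19


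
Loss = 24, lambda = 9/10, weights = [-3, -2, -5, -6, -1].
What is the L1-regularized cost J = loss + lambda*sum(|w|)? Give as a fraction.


L1 norm = sum(|w|) = 17. J = 24 + 9/10 * 17 = 393/10.

393/10


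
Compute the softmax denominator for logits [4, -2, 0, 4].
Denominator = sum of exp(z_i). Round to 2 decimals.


Denom = e^4=54.5982 + e^-2=0.1353 + e^0=1.0000 + e^4=54.5982. Sum = 110.3317, which rounds to 110.33.

110.33


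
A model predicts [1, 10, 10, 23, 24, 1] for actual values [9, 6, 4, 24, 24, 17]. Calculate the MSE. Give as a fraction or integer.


MSE = (1/6) * ((9-1)^2=64 + (6-10)^2=16 + (4-10)^2=36 + (24-23)^2=1 + (24-24)^2=0 + (17-1)^2=256). Sum = 373. MSE = 373/6.

373/6


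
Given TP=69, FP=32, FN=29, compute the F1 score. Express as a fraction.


Precision = 69/101 = 69/101. Recall = 69/98 = 69/98. F1 = 2*P*R/(P+R) = 138/199.

138/199


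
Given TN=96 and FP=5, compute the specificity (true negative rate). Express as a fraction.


Specificity = TN / (TN + FP) = 96 / 101 = 96/101.

96/101


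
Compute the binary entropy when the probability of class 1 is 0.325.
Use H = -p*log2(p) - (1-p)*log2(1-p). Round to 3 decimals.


H = -0.325*log2(0.325) - 0.675*log2(0.675) = 0.910.

0.910


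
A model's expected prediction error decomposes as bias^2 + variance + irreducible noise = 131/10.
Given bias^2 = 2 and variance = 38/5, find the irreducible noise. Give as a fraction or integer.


Total error = bias^2 + variance + irreducible noise. So irreducible noise = 131/10 - 2 - 38/5 = 7/2.

7/2


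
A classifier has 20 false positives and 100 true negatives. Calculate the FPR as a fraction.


FPR = FP / (FP + TN) = 20 / 120 = 1/6.

1/6


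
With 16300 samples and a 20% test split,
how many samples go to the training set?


Test set = 16300 * 20% = 3260. Training set = 16300 - 3260 = 13040.

13040


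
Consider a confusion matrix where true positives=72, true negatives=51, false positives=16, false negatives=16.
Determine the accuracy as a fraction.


Accuracy = (TP + TN) / (TP + TN + FP + FN) = (72 + 51) / 155 = 123/155.

123/155


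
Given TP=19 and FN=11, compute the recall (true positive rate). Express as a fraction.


Recall = TP / (TP + FN) = 19 / 30 = 19/30.

19/30


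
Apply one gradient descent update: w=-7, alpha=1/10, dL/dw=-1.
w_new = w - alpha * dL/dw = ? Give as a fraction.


w_new = -7 - 1/10 * -1 = -7 - -1/10 = -69/10.

-69/10


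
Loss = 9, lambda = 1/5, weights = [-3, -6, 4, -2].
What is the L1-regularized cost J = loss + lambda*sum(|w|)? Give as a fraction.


L1 norm = sum(|w|) = 15. J = 9 + 1/5 * 15 = 12.

12


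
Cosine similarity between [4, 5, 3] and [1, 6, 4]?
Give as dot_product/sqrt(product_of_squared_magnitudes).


dot = 46. |a|^2 = 50, |b|^2 = 53. cos = 46/sqrt(2650).

46/sqrt(2650)


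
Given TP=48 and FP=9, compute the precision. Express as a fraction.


Precision = TP / (TP + FP) = 48 / 57 = 16/19.

16/19


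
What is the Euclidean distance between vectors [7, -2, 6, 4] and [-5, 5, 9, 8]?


d = sqrt(sum of squared differences). (7--5)^2=144, (-2-5)^2=49, (6-9)^2=9, (4-8)^2=16. Sum = 218.

sqrt(218)


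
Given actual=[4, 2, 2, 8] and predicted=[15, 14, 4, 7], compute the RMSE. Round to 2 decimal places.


MSE = 67.5000. RMSE = sqrt(67.5000) = 8.22.

8.22


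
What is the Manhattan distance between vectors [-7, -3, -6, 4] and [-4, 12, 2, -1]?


d = sum of absolute differences: |-7--4|=3 + |-3-12|=15 + |-6-2|=8 + |4--1|=5 = 31.

31


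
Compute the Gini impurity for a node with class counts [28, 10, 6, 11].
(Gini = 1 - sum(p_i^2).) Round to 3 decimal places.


Total = 55. Proportions: 28/55, 10/55, 6/55, 11/55. sum(p_i^2) = 0.3441. Gini = 1 - 0.3441 = 0.6559, which rounds to 0.656.

0.656


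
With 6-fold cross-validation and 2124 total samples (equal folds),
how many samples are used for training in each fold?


Each validation fold has 2124/6 = 354 samples. Training set = 2124 - 354 = 1770.

1770


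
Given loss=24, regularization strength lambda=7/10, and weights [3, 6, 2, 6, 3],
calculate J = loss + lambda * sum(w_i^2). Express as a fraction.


L2 sq norm = sum(w^2) = 94. J = 24 + 7/10 * 94 = 449/5.

449/5


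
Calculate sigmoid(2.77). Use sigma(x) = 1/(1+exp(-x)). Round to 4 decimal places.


sigma(2.77) = 1/(1+e^(-2.77)) = 1/(1+0.062662) = 1/1.062662 = 0.9410.

0.9410


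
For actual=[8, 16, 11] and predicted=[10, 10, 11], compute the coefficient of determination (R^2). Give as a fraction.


Mean(y) = 35/3. SS_res = 40. SS_tot = 98/3. R^2 = 1 - 40/(98/3) = -11/49.

-11/49


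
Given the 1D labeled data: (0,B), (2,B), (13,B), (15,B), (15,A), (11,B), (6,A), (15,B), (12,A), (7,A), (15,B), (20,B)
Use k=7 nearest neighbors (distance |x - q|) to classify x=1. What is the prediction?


Distances: |0-1|=1, |2-1|=1, |13-1|=12, |15-1|=14, |15-1|=14, |11-1|=10, |6-1|=5, |15-1|=14, |12-1|=11, |7-1|=6, |15-1|=14, |20-1|=19. 7 nearest: (0,B), (2,B), (6,A), (7,A), (11,B), (12,A), (13,B). Counts: {'B': 4, 'A': 3}. Majority class: B.

B


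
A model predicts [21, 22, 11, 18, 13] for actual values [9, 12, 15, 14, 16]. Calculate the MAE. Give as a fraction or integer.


MAE = (1/5) * (|9-21|=12 + |12-22|=10 + |15-11|=4 + |14-18|=4 + |16-13|=3). Sum = 33. MAE = 33/5.

33/5


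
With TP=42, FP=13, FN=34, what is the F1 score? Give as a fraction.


Precision = 42/55 = 42/55. Recall = 42/76 = 21/38. F1 = 2*P*R/(P+R) = 84/131.

84/131


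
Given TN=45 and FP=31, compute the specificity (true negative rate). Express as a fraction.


Specificity = TN / (TN + FP) = 45 / 76 = 45/76.

45/76


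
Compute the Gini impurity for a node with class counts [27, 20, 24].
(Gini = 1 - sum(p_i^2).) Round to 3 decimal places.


Total = 71. Proportions: 27/71, 20/71, 24/71. sum(p_i^2) = 0.3382. Gini = 1 - 0.3382 = 0.6618, which rounds to 0.662.

0.662


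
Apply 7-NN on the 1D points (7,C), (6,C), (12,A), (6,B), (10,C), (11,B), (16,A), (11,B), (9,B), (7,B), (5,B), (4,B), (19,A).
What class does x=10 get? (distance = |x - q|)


Distances: |7-10|=3, |6-10|=4, |12-10|=2, |6-10|=4, |10-10|=0, |11-10|=1, |16-10|=6, |11-10|=1, |9-10|=1, |7-10|=3, |5-10|=5, |4-10|=6, |19-10|=9. 7 nearest: (10,C), (11,B), (11,B), (9,B), (12,A), (7,B), (7,C). Counts: {'C': 2, 'B': 4, 'A': 1}. Majority class: B.

B


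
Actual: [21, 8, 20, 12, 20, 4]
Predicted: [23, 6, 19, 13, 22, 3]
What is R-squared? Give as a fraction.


Mean(y) = 85/6. SS_res = 15. SS_tot = 1565/6. R^2 = 1 - 15/(1565/6) = 295/313.

295/313


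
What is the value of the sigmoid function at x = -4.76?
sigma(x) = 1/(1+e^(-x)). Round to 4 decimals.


sigma(-4.76) = 1/(1+e^(4.76)) = 1/(1+116.745926) = 1/117.745926 = 0.0085.

0.0085


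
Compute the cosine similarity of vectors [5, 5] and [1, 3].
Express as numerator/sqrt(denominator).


dot = 20. |a|^2 = 50, |b|^2 = 10. cos = 20/sqrt(500).

20/sqrt(500)


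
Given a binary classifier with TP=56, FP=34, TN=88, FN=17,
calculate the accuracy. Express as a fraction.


Accuracy = (TP + TN) / (TP + TN + FP + FN) = (56 + 88) / 195 = 48/65.

48/65


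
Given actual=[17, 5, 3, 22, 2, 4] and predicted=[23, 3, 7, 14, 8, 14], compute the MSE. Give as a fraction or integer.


MSE = (1/6) * ((17-23)^2=36 + (5-3)^2=4 + (3-7)^2=16 + (22-14)^2=64 + (2-8)^2=36 + (4-14)^2=100). Sum = 256. MSE = 128/3.

128/3


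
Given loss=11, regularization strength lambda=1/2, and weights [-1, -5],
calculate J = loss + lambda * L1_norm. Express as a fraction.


L1 norm = sum(|w|) = 6. J = 11 + 1/2 * 6 = 14.

14


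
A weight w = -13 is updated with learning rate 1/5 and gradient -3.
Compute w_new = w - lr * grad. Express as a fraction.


w_new = -13 - 1/5 * -3 = -13 - -3/5 = -62/5.

-62/5


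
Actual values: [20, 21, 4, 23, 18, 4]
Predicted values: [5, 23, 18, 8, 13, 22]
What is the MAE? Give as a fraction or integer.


MAE = (1/6) * (|20-5|=15 + |21-23|=2 + |4-18|=14 + |23-8|=15 + |18-13|=5 + |4-22|=18). Sum = 69. MAE = 23/2.

23/2


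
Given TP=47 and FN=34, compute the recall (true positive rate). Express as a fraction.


Recall = TP / (TP + FN) = 47 / 81 = 47/81.

47/81


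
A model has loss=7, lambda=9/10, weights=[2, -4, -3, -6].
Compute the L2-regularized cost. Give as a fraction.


L2 sq norm = sum(w^2) = 65. J = 7 + 9/10 * 65 = 131/2.

131/2


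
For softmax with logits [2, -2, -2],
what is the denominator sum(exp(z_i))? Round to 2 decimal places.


Denom = e^2=7.3891 + e^-2=0.1353 + e^-2=0.1353. Sum = 7.6597, which rounds to 7.66.

7.66


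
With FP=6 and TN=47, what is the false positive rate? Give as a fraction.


FPR = FP / (FP + TN) = 6 / 53 = 6/53.

6/53


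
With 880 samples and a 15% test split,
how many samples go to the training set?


Test set = 880 * 15% = 132. Training set = 880 - 132 = 748.

748


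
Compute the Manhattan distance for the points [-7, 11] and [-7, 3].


d = sum of absolute differences: |-7--7|=0 + |11-3|=8 = 8.

8


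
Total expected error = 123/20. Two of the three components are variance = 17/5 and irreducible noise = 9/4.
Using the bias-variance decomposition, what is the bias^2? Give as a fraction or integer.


Total error = bias^2 + variance + irreducible noise. So bias^2 = 123/20 - 17/5 - 9/4 = 1/2.

1/2


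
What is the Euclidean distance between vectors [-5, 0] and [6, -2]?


d = sqrt(sum of squared differences). (-5-6)^2=121, (0--2)^2=4. Sum = 125.

sqrt(125)


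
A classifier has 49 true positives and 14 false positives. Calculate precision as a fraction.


Precision = TP / (TP + FP) = 49 / 63 = 7/9.

7/9


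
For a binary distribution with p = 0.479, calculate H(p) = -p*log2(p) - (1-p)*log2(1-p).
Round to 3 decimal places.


H = -0.479*log2(0.479) - 0.521*log2(0.521) = 0.999.

0.999


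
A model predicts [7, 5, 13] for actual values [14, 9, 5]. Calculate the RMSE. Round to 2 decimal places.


MSE = 43.0000. RMSE = sqrt(43.0000) = 6.56.

6.56


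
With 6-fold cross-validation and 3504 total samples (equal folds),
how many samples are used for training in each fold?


Each validation fold has 3504/6 = 584 samples. Training set = 3504 - 584 = 2920.

2920


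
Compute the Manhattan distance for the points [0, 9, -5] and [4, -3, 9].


d = sum of absolute differences: |0-4|=4 + |9--3|=12 + |-5-9|=14 = 30.

30


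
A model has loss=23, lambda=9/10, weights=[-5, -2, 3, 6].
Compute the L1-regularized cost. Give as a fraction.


L1 norm = sum(|w|) = 16. J = 23 + 9/10 * 16 = 187/5.

187/5


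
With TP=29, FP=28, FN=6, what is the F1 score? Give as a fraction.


Precision = 29/57 = 29/57. Recall = 29/35 = 29/35. F1 = 2*P*R/(P+R) = 29/46.

29/46


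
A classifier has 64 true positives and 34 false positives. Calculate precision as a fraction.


Precision = TP / (TP + FP) = 64 / 98 = 32/49.

32/49


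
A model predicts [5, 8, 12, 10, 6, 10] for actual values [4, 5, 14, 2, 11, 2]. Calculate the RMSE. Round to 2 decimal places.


MSE = 27.8333. RMSE = sqrt(27.8333) = 5.28.

5.28


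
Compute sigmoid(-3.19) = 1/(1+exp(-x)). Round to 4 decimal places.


sigma(-3.19) = 1/(1+e^(3.19)) = 1/(1+24.288427) = 1/25.288427 = 0.0395.

0.0395


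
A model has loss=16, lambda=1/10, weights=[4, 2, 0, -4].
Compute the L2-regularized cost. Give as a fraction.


L2 sq norm = sum(w^2) = 36. J = 16 + 1/10 * 36 = 98/5.

98/5


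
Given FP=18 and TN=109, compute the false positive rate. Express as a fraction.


FPR = FP / (FP + TN) = 18 / 127 = 18/127.

18/127


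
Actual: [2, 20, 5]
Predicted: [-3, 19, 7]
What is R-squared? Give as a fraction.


Mean(y) = 9. SS_res = 30. SS_tot = 186. R^2 = 1 - 30/(186) = 26/31.

26/31


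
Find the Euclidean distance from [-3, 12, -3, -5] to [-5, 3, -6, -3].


d = sqrt(sum of squared differences). (-3--5)^2=4, (12-3)^2=81, (-3--6)^2=9, (-5--3)^2=4. Sum = 98.

sqrt(98)


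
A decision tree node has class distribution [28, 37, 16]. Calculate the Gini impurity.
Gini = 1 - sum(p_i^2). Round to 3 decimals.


Total = 81. Proportions: 28/81, 37/81, 16/81. sum(p_i^2) = 0.3672. Gini = 1 - 0.3672 = 0.6328, which rounds to 0.633.

0.633


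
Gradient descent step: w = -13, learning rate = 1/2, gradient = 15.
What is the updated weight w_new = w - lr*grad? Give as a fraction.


w_new = -13 - 1/2 * 15 = -13 - 15/2 = -41/2.

-41/2


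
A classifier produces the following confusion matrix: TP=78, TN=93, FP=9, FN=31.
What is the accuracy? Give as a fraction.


Accuracy = (TP + TN) / (TP + TN + FP + FN) = (78 + 93) / 211 = 171/211.

171/211


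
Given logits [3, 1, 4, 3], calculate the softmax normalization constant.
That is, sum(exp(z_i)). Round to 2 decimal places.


Denom = e^3=20.0855 + e^1=2.7183 + e^4=54.5982 + e^3=20.0855. Sum = 97.4875, which rounds to 97.49.

97.49


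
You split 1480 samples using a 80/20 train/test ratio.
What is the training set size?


Test set = 1480 * 20% = 296. Training set = 1480 - 296 = 1184.

1184


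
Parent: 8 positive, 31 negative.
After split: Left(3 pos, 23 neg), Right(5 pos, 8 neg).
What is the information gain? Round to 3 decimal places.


H(parent) = 0.7321. H(left) = 0.5159, H(right) = 0.9612. Weighted = (26/39)*0.5159 + (13/39)*0.9612 = 0.6643. IG = 0.7321 - 0.6643 = 0.0678, which rounds to 0.068.

0.068


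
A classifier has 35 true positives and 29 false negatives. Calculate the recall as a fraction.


Recall = TP / (TP + FN) = 35 / 64 = 35/64.

35/64


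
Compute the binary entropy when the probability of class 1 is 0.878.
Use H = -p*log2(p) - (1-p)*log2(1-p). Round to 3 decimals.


H = -0.878*log2(0.878) - 0.122*log2(0.122) = 0.535.

0.535


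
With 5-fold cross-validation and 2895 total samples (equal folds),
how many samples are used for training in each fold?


Each validation fold has 2895/5 = 579 samples. Training set = 2895 - 579 = 2316.

2316


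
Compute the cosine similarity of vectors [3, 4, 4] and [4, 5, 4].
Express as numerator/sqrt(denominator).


dot = 48. |a|^2 = 41, |b|^2 = 57. cos = 48/sqrt(2337).

48/sqrt(2337)


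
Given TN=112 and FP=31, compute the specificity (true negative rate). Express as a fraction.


Specificity = TN / (TN + FP) = 112 / 143 = 112/143.

112/143


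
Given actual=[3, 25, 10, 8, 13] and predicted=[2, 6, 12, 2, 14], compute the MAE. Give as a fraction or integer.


MAE = (1/5) * (|3-2|=1 + |25-6|=19 + |10-12|=2 + |8-2|=6 + |13-14|=1). Sum = 29. MAE = 29/5.

29/5


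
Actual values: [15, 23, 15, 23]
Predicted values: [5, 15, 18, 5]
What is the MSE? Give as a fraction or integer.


MSE = (1/4) * ((15-5)^2=100 + (23-15)^2=64 + (15-18)^2=9 + (23-5)^2=324). Sum = 497. MSE = 497/4.

497/4


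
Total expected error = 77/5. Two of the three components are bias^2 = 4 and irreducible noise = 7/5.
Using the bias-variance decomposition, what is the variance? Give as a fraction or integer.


Total error = bias^2 + variance + irreducible noise. So variance = 77/5 - 4 - 7/5 = 10.

10


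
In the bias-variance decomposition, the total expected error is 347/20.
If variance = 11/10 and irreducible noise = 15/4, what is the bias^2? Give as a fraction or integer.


Total error = bias^2 + variance + irreducible noise. So bias^2 = 347/20 - 11/10 - 15/4 = 25/2.

25/2


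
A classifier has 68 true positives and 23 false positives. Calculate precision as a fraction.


Precision = TP / (TP + FP) = 68 / 91 = 68/91.

68/91


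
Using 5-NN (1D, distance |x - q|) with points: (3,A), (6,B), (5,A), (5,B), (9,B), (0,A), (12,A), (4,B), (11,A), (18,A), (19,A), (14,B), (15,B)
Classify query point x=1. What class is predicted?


Distances: |3-1|=2, |6-1|=5, |5-1|=4, |5-1|=4, |9-1|=8, |0-1|=1, |12-1|=11, |4-1|=3, |11-1|=10, |18-1|=17, |19-1|=18, |14-1|=13, |15-1|=14. 5 nearest: (0,A), (3,A), (4,B), (5,A), (5,B). Counts: {'A': 3, 'B': 2}. Majority class: A.

A


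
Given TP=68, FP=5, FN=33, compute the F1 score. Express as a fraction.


Precision = 68/73 = 68/73. Recall = 68/101 = 68/101. F1 = 2*P*R/(P+R) = 68/87.

68/87


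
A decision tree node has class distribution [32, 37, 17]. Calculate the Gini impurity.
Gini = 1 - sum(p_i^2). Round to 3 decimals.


Total = 86. Proportions: 32/86, 37/86, 17/86. sum(p_i^2) = 0.3626. Gini = 1 - 0.3626 = 0.6374, which rounds to 0.637.

0.637


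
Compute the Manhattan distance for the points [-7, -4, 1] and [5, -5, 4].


d = sum of absolute differences: |-7-5|=12 + |-4--5|=1 + |1-4|=3 = 16.

16


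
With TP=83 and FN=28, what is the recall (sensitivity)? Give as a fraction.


Recall = TP / (TP + FN) = 83 / 111 = 83/111.

83/111


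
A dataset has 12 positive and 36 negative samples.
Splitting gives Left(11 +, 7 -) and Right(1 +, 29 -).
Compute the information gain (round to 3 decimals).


H(parent) = 0.8113. H(left) = 0.9641, H(right) = 0.2108. Weighted = (18/48)*0.9641 + (30/48)*0.2108 = 0.4933. IG = 0.8113 - 0.4933 = 0.3180, which rounds to 0.318.

0.318


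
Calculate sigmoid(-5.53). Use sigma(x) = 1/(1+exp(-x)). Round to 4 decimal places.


sigma(-5.53) = 1/(1+e^(5.53)) = 1/(1+252.143911) = 1/253.143911 = 0.0040.

0.0040


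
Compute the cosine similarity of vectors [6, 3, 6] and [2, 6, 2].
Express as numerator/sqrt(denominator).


dot = 42. |a|^2 = 81, |b|^2 = 44. cos = 42/sqrt(3564).

42/sqrt(3564)


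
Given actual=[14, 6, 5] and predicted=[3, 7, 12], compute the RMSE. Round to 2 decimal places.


MSE = 57.0000. RMSE = sqrt(57.0000) = 7.55.

7.55


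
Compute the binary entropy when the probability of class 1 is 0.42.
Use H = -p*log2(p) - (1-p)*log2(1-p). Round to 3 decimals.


H = -0.42*log2(0.42) - 0.58*log2(0.58) = 0.981.

0.981


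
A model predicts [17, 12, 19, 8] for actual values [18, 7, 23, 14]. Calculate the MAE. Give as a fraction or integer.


MAE = (1/4) * (|18-17|=1 + |7-12|=5 + |23-19|=4 + |14-8|=6). Sum = 16. MAE = 4.

4


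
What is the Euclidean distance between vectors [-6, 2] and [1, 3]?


d = sqrt(sum of squared differences). (-6-1)^2=49, (2-3)^2=1. Sum = 50.

sqrt(50)


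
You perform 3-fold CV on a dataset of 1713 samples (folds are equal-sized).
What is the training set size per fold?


Each validation fold has 1713/3 = 571 samples. Training set = 1713 - 571 = 1142.

1142


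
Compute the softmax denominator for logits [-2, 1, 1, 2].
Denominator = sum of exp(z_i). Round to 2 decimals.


Denom = e^-2=0.1353 + e^1=2.7183 + e^1=2.7183 + e^2=7.3891. Sum = 12.9610, which rounds to 12.96.

12.96


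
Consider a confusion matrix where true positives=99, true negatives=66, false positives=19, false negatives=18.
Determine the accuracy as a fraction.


Accuracy = (TP + TN) / (TP + TN + FP + FN) = (99 + 66) / 202 = 165/202.

165/202


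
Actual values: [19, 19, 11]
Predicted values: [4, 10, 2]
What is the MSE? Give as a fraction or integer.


MSE = (1/3) * ((19-4)^2=225 + (19-10)^2=81 + (11-2)^2=81). Sum = 387. MSE = 129.

129


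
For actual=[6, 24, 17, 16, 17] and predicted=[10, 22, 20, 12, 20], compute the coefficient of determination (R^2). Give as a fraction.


Mean(y) = 16. SS_res = 54. SS_tot = 166. R^2 = 1 - 54/(166) = 56/83.

56/83


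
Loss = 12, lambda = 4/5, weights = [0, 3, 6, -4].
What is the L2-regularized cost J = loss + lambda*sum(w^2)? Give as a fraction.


L2 sq norm = sum(w^2) = 61. J = 12 + 4/5 * 61 = 304/5.

304/5


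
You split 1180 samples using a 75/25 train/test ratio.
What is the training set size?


Test set = 1180 * 25% = 295. Training set = 1180 - 295 = 885.

885


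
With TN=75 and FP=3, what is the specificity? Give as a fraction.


Specificity = TN / (TN + FP) = 75 / 78 = 25/26.

25/26


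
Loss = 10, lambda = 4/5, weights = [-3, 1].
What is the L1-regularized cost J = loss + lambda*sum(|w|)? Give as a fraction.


L1 norm = sum(|w|) = 4. J = 10 + 4/5 * 4 = 66/5.

66/5


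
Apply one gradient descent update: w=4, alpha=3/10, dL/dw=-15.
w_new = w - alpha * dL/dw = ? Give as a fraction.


w_new = 4 - 3/10 * -15 = 4 - -9/2 = 17/2.

17/2


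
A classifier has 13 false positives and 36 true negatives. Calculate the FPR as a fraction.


FPR = FP / (FP + TN) = 13 / 49 = 13/49.

13/49


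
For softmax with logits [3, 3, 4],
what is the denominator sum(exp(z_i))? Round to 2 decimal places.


Denom = e^3=20.0855 + e^3=20.0855 + e^4=54.5982. Sum = 94.7692, which rounds to 94.77.

94.77


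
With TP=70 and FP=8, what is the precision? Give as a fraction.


Precision = TP / (TP + FP) = 70 / 78 = 35/39.

35/39


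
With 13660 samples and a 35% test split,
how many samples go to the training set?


Test set = 13660 * 35% = 4781. Training set = 13660 - 4781 = 8879.

8879


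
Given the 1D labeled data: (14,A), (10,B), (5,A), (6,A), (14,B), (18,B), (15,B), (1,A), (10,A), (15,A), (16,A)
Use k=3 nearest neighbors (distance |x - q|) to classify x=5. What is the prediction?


Distances: |14-5|=9, |10-5|=5, |5-5|=0, |6-5|=1, |14-5|=9, |18-5|=13, |15-5|=10, |1-5|=4, |10-5|=5, |15-5|=10, |16-5|=11. 3 nearest: (5,A), (6,A), (1,A). Counts: {'A': 3}. Majority class: A.

A


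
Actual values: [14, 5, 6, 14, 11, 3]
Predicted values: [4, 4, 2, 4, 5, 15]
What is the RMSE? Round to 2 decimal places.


MSE = 66.1667. RMSE = sqrt(66.1667) = 8.13.

8.13


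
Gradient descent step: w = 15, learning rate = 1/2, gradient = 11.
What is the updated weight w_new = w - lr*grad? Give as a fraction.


w_new = 15 - 1/2 * 11 = 15 - 11/2 = 19/2.

19/2


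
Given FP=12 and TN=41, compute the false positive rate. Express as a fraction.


FPR = FP / (FP + TN) = 12 / 53 = 12/53.

12/53


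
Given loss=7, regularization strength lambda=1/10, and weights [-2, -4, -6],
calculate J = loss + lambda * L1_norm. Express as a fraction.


L1 norm = sum(|w|) = 12. J = 7 + 1/10 * 12 = 41/5.

41/5


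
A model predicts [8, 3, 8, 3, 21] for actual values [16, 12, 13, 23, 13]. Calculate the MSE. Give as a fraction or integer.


MSE = (1/5) * ((16-8)^2=64 + (12-3)^2=81 + (13-8)^2=25 + (23-3)^2=400 + (13-21)^2=64). Sum = 634. MSE = 634/5.

634/5


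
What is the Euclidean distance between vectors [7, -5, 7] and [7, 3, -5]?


d = sqrt(sum of squared differences). (7-7)^2=0, (-5-3)^2=64, (7--5)^2=144. Sum = 208.

sqrt(208)


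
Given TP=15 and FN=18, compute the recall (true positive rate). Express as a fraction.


Recall = TP / (TP + FN) = 15 / 33 = 5/11.

5/11
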